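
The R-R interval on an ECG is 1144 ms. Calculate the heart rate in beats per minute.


HR = 60 / RR_interval(s)
RR = 1144 ms = 1.144 s
HR = 60 / 1.144 = 52.45 bpm


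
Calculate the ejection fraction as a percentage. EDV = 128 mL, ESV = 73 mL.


SV = EDV - ESV = 128 - 73 = 55 mL
EF = SV/EDV * 100 = 55/128 * 100
EF = 42.97%


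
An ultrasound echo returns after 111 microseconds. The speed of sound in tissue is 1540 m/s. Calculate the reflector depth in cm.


depth = c * t / 2
t = 111 us = 1.1100e-04 s
depth = 1540 * 1.1100e-04 / 2
depth = 0.08547 m = 8.547 cm


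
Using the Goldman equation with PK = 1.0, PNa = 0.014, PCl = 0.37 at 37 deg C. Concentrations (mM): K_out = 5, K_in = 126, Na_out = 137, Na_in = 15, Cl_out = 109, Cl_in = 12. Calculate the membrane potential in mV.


Vm = (RT/F)*ln((PK*Ko + PNa*Nao + PCl*Cli)/(PK*Ki + PNa*Nai + PCl*Clo))
Numer = 11.358, Denom = 166.54
Vm = -71.77 mV


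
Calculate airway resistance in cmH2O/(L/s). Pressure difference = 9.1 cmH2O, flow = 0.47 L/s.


R = dP / flow
R = 9.1 / 0.47
R = 19.36 cmH2O/(L/s)


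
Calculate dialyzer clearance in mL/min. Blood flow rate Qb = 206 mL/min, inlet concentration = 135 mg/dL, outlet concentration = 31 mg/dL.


K = Qb * (Cb_in - Cb_out) / Cb_in
K = 206 * (135 - 31) / 135
K = 158.7 mL/min


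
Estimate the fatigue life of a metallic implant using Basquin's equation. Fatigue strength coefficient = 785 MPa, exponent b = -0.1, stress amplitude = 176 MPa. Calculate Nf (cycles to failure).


sigma_a = sigma_f' * (2Nf)^b
2Nf = (sigma_a/sigma_f')^(1/b)
2Nf = (176/785)^(1/-0.1)
2Nf = 3115802.3
Nf = 1.5579e+06


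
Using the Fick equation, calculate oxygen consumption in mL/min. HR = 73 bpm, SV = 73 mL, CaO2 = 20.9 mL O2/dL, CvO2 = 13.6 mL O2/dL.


CO = HR*SV = 73*73/1000 = 5.329 L/min
a-v O2 diff = 20.9 - 13.6 = 7.3 mL/dL
VO2 = CO * (CaO2-CvO2) * 10 dL/L
VO2 = 5.329 * 7.3 * 10
VO2 = 389 mL/min


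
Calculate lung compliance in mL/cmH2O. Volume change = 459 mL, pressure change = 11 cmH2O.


C = dV / dP
C = 459 / 11
C = 41.73 mL/cmH2O


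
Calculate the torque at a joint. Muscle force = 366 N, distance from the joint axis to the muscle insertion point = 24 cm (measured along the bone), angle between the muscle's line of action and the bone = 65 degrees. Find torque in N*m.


Torque = F * d * sin(theta)   (moment arm = d*sin(theta))
d = 24 cm = 0.24 m
Torque = 366 * 0.24 * sin(65)
Torque = 79.61 N*m


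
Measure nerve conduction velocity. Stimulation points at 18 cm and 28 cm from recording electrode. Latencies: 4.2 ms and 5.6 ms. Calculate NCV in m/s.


Distance = (28 - 18) / 100 = 0.1 m
dt = (5.6 - 4.2) / 1000 = 0.0014 s
NCV = dist / dt = 71.43 m/s


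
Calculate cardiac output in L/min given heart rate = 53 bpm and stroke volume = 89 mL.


CO = HR * SV
CO = 53 * 89 / 1000
CO = 4.717 L/min


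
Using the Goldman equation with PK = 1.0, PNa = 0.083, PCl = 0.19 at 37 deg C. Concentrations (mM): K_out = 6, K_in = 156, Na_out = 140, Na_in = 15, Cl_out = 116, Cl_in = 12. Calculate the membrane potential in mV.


Vm = (RT/F)*ln((PK*Ko + PNa*Nao + PCl*Cli)/(PK*Ki + PNa*Nai + PCl*Clo))
Numer = 19.9, Denom = 179.285
Vm = -58.75 mV


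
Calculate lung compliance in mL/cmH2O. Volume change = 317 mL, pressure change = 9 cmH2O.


C = dV / dP
C = 317 / 9
C = 35.22 mL/cmH2O


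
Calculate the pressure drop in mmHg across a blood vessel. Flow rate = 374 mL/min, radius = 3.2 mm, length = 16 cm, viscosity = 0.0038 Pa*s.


dP = 8*mu*L*Q / (pi*r^4)
Q = 374 mL/min = 6.23333e-06 m^3/s
dP = 92.0373 Pa = 92.0373 / 133.322 mmHg = 0.6903 mmHg


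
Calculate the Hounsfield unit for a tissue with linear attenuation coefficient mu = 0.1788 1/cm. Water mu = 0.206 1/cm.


HU = ((mu_tissue - mu_water) / mu_water) * 1000
HU = ((0.1788 - 0.206) / 0.206) * 1000
HU = -132


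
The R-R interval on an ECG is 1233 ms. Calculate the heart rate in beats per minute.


HR = 60 / RR_interval(s)
RR = 1233 ms = 1.233 s
HR = 60 / 1.233 = 48.66 bpm


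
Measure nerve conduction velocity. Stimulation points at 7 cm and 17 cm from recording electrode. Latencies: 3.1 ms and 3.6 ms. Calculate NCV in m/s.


Distance = (17 - 7) / 100 = 0.1 m
dt = (3.6 - 3.1) / 1000 = 5.0000e-04 s
NCV = dist / dt = 200 m/s


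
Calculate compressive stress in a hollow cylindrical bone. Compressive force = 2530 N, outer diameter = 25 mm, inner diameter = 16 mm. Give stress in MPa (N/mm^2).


A = pi*(r_o^2 - r_i^2)
r_o = 12.5 mm, r_i = 8 mm
A = 289.812 mm^2
sigma = F/A = 2530 / 289.812
sigma = 8.73 MPa


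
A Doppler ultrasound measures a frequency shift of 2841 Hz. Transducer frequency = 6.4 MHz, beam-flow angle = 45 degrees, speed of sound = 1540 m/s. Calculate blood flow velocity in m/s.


v = fd * c / (2 * f0 * cos(theta))
v = 2841 * 1540 / (2 * 6.4000e+06 * cos(45))
v = 0.4834 m/s


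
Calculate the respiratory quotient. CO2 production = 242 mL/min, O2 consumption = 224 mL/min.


RQ = VCO2 / VO2
RQ = 242 / 224
RQ = 1.08


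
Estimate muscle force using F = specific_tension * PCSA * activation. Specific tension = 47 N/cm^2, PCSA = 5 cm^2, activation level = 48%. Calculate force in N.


F = sigma * PCSA * activation
F = 47 * 5 * 0.48
F = 112.8 N


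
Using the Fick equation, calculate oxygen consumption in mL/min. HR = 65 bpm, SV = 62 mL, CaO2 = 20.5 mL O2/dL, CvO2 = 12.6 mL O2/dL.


CO = HR*SV = 65*62/1000 = 4.03 L/min
a-v O2 diff = 20.5 - 12.6 = 7.9 mL/dL
VO2 = CO * (CaO2-CvO2) * 10 dL/L
VO2 = 4.03 * 7.9 * 10
VO2 = 318.4 mL/min


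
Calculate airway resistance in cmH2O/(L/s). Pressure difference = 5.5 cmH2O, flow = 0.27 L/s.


R = dP / flow
R = 5.5 / 0.27
R = 20.37 cmH2O/(L/s)


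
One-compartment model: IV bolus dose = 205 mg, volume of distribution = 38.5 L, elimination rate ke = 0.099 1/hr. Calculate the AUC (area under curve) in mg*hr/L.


C0 = Dose/Vd = 205/38.5 = 5.32468 mg/L
AUC = C0/ke = 5.32468/0.099
AUC = 53.78 mg*hr/L


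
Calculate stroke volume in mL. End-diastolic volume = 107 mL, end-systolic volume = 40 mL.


SV = EDV - ESV
SV = 107 - 40
SV = 67 mL


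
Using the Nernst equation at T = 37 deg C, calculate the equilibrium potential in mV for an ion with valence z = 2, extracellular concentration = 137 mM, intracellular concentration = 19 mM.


E = (RT/(zF)) * ln(C_out/C_in)
T = 37 + 273.15 = 310.15 K
E = (8.314 * 310.15 / (2 * 96485)) * ln(137/19)
E = 26.4 mV


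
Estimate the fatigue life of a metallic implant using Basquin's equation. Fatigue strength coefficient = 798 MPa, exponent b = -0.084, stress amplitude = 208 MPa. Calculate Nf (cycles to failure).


sigma_a = sigma_f' * (2Nf)^b
2Nf = (sigma_a/sigma_f')^(1/b)
2Nf = (208/798)^(1/-0.084)
2Nf = 8946669.3
Nf = 4.4733e+06


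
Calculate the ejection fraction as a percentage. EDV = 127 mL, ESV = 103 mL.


SV = EDV - ESV = 127 - 103 = 24 mL
EF = SV/EDV * 100 = 24/127 * 100
EF = 18.9%


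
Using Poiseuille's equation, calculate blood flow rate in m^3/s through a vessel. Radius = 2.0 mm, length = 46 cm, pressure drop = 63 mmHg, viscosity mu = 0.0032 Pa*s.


Q = pi*r^4*dP / (8*mu*L)
r = 0.002 m, L = 0.46 m
dP = 63 mmHg = 8399.286 Pa
Q = 3.5852e-05 m^3/s


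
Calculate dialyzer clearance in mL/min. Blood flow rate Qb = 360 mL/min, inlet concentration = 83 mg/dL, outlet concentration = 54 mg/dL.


K = Qb * (Cb_in - Cb_out) / Cb_in
K = 360 * (83 - 54) / 83
K = 125.8 mL/min


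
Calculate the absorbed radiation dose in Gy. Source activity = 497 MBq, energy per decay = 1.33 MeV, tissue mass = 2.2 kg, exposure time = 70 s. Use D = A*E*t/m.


A = 497 MBq = 4.9700e+08 Bq
E = 1.33 MeV = 2.13066e-13 J
D = A*E*t/m = 4.9700e+08*2.13066e-13*70/2.2
D = 0.003369 Gy


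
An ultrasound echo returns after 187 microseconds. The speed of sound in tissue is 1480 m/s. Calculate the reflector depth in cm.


depth = c * t / 2
t = 187 us = 1.8700e-04 s
depth = 1480 * 1.8700e-04 / 2
depth = 0.13838 m = 13.838 cm


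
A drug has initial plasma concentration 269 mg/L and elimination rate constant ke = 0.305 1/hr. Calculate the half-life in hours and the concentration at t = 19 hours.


t_half = ln(2) / ke = 0.693147 / 0.305 = 2.273 hr
C(t) = C0 * exp(-ke*t) = 269 * exp(-0.305*19)
C(19) = 0.8185 mg/L


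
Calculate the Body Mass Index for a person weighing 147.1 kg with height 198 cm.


BMI = weight / height^2
height = 198 cm = 1.98 m
BMI = 147.1 / 1.98^2
BMI = 37.52 kg/m^2


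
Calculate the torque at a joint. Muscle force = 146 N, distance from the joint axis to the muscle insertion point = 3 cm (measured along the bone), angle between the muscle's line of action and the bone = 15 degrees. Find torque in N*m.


Torque = F * d * sin(theta)   (moment arm = d*sin(theta))
d = 3 cm = 0.03 m
Torque = 146 * 0.03 * sin(15)
Torque = 1.134 N*m


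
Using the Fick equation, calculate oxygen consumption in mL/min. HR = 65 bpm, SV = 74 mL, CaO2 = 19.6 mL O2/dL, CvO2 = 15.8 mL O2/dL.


CO = HR*SV = 65*74/1000 = 4.81 L/min
a-v O2 diff = 19.6 - 15.8 = 3.8 mL/dL
VO2 = CO * (CaO2-CvO2) * 10 dL/L
VO2 = 4.81 * 3.8 * 10
VO2 = 182.8 mL/min


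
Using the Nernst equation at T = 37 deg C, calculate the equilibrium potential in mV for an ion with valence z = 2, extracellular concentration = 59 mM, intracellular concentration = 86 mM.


E = (RT/(zF)) * ln(C_out/C_in)
T = 37 + 273.15 = 310.15 K
E = (8.314 * 310.15 / (2 * 96485)) * ln(59/86)
E = -5.035 mV


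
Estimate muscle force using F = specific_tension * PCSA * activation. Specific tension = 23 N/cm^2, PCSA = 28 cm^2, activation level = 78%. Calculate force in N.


F = sigma * PCSA * activation
F = 23 * 28 * 0.78
F = 502.3 N


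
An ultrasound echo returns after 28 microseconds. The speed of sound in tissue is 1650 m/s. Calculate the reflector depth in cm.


depth = c * t / 2
t = 28 us = 2.8000e-05 s
depth = 1650 * 2.8000e-05 / 2
depth = 0.0231 m = 2.31 cm


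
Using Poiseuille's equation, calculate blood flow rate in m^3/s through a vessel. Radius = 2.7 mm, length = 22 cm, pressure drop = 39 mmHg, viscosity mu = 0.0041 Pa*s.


Q = pi*r^4*dP / (8*mu*L)
r = 0.0027 m, L = 0.22 m
dP = 39 mmHg = 5199.558 Pa
Q = 1.2030e-04 m^3/s


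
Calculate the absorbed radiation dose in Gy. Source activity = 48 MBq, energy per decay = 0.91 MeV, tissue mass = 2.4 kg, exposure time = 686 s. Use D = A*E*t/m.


A = 48 MBq = 4.8000e+07 Bq
E = 0.91 MeV = 1.45782e-13 J
D = A*E*t/m = 4.8000e+07*1.45782e-13*686/2.4
D = 0.002 Gy


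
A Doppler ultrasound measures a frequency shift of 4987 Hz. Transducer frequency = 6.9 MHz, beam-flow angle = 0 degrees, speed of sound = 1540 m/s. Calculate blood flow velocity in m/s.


v = fd * c / (2 * f0 * cos(theta))
v = 4987 * 1540 / (2 * 6.9000e+06 * cos(0))
v = 0.5565 m/s


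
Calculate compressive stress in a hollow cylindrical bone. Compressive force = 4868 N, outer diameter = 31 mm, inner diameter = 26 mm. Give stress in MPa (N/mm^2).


A = pi*(r_o^2 - r_i^2)
r_o = 15.5 mm, r_i = 13 mm
A = 223.838 mm^2
sigma = F/A = 4868 / 223.838
sigma = 21.75 MPa


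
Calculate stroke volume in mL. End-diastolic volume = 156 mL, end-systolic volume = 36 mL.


SV = EDV - ESV
SV = 156 - 36
SV = 120 mL


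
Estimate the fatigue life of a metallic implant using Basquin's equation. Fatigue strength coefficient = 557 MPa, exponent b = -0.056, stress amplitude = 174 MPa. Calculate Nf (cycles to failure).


sigma_a = sigma_f' * (2Nf)^b
2Nf = (sigma_a/sigma_f')^(1/b)
2Nf = (174/557)^(1/-0.056)
2Nf = 1.0551653e+09
Nf = 5.2758e+08


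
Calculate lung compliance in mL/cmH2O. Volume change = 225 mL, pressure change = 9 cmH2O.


C = dV / dP
C = 225 / 9
C = 25 mL/cmH2O


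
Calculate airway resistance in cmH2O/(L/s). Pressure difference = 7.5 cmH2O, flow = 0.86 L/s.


R = dP / flow
R = 7.5 / 0.86
R = 8.721 cmH2O/(L/s)


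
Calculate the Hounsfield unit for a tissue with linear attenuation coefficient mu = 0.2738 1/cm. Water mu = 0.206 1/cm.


HU = ((mu_tissue - mu_water) / mu_water) * 1000
HU = ((0.2738 - 0.206) / 0.206) * 1000
HU = 329.1


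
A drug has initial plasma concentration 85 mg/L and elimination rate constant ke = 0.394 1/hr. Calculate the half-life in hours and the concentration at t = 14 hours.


t_half = ln(2) / ke = 0.693147 / 0.394 = 1.759 hr
C(t) = C0 * exp(-ke*t) = 85 * exp(-0.394*14)
C(14) = 0.3419 mg/L


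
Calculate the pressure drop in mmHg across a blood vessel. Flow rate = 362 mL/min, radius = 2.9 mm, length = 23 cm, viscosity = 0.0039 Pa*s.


dP = 8*mu*L*Q / (pi*r^4)
Q = 362 mL/min = 6.03333e-06 m^3/s
dP = 194.849 Pa = 194.849 / 133.322 mmHg = 1.461 mmHg


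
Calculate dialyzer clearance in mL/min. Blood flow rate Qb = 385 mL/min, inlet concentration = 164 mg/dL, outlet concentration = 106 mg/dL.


K = Qb * (Cb_in - Cb_out) / Cb_in
K = 385 * (164 - 106) / 164
K = 136.2 mL/min


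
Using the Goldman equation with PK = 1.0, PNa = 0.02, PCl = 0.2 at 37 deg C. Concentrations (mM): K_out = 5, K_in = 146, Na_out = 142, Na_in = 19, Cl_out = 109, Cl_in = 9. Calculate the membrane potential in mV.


Vm = (RT/F)*ln((PK*Ko + PNa*Nao + PCl*Cli)/(PK*Ki + PNa*Nai + PCl*Clo))
Numer = 9.64, Denom = 168.18
Vm = -76.41 mV


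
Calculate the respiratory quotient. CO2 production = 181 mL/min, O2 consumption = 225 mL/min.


RQ = VCO2 / VO2
RQ = 181 / 225
RQ = 0.8044


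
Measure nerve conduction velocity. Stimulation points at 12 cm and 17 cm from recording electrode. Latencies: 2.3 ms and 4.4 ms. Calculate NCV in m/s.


Distance = (17 - 12) / 100 = 0.05 m
dt = (4.4 - 2.3) / 1000 = 0.0021 s
NCV = dist / dt = 23.81 m/s


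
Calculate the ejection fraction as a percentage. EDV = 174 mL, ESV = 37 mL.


SV = EDV - ESV = 174 - 37 = 137 mL
EF = SV/EDV * 100 = 137/174 * 100
EF = 78.74%


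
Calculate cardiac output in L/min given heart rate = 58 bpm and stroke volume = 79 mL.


CO = HR * SV
CO = 58 * 79 / 1000
CO = 4.582 L/min


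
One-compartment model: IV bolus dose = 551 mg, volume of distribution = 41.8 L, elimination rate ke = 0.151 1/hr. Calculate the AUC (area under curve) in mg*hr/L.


C0 = Dose/Vd = 551/41.8 = 13.1818 mg/L
AUC = C0/ke = 13.1818/0.151
AUC = 87.3 mg*hr/L


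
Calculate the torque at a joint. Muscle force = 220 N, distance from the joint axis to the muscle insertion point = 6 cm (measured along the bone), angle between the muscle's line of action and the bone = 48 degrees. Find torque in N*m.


Torque = F * d * sin(theta)   (moment arm = d*sin(theta))
d = 6 cm = 0.06 m
Torque = 220 * 0.06 * sin(48)
Torque = 9.81 N*m


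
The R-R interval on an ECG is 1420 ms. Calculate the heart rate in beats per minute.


HR = 60 / RR_interval(s)
RR = 1420 ms = 1.42 s
HR = 60 / 1.42 = 42.25 bpm


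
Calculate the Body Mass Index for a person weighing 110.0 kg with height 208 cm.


BMI = weight / height^2
height = 208 cm = 2.08 m
BMI = 110.0 / 2.08^2
BMI = 25.43 kg/m^2


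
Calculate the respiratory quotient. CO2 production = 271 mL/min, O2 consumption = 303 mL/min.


RQ = VCO2 / VO2
RQ = 271 / 303
RQ = 0.8944


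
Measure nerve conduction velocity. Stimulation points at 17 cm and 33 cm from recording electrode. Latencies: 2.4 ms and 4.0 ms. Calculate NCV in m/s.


Distance = (33 - 17) / 100 = 0.16 m
dt = (4.0 - 2.4) / 1000 = 0.0016 s
NCV = dist / dt = 100 m/s


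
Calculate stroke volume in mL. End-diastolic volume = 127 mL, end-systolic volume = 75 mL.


SV = EDV - ESV
SV = 127 - 75
SV = 52 mL


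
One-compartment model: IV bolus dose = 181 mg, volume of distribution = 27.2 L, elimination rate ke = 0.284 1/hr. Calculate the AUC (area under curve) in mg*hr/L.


C0 = Dose/Vd = 181/27.2 = 6.65441 mg/L
AUC = C0/ke = 6.65441/0.284
AUC = 23.43 mg*hr/L


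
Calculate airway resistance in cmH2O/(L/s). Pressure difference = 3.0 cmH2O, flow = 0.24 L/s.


R = dP / flow
R = 3.0 / 0.24
R = 12.5 cmH2O/(L/s)


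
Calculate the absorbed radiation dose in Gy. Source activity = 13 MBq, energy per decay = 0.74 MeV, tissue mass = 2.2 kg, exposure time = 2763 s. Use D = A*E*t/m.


A = 13 MBq = 1.3000e+07 Bq
E = 0.74 MeV = 1.18548e-13 J
D = A*E*t/m = 1.3000e+07*1.18548e-13*2763/2.2
D = 0.001936 Gy


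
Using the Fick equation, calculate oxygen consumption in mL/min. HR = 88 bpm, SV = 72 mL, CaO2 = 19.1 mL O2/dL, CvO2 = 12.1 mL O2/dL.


CO = HR*SV = 88*72/1000 = 6.336 L/min
a-v O2 diff = 19.1 - 12.1 = 7 mL/dL
VO2 = CO * (CaO2-CvO2) * 10 dL/L
VO2 = 6.336 * 7 * 10
VO2 = 443.5 mL/min


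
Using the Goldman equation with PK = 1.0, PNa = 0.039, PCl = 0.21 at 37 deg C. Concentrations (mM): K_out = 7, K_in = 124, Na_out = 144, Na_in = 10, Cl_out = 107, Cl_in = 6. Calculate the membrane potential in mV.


Vm = (RT/F)*ln((PK*Ko + PNa*Nao + PCl*Cli)/(PK*Ki + PNa*Nai + PCl*Clo))
Numer = 13.876, Denom = 146.86
Vm = -63.05 mV


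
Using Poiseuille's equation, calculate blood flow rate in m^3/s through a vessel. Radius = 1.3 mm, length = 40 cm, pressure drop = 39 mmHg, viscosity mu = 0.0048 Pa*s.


Q = pi*r^4*dP / (8*mu*L)
r = 0.0013 m, L = 0.4 m
dP = 39 mmHg = 5199.558 Pa
Q = 3.0374e-06 m^3/s


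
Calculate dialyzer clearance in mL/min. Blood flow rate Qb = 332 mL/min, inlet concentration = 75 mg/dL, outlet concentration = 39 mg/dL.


K = Qb * (Cb_in - Cb_out) / Cb_in
K = 332 * (75 - 39) / 75
K = 159.4 mL/min


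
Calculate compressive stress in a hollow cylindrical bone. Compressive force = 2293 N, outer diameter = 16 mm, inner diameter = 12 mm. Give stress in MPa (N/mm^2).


A = pi*(r_o^2 - r_i^2)
r_o = 8 mm, r_i = 6 mm
A = 87.9646 mm^2
sigma = F/A = 2293 / 87.9646
sigma = 26.07 MPa


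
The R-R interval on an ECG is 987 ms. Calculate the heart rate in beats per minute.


HR = 60 / RR_interval(s)
RR = 987 ms = 0.987 s
HR = 60 / 0.987 = 60.79 bpm


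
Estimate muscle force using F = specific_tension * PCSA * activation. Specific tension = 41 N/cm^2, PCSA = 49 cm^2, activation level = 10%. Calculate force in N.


F = sigma * PCSA * activation
F = 41 * 49 * 0.1
F = 200.9 N


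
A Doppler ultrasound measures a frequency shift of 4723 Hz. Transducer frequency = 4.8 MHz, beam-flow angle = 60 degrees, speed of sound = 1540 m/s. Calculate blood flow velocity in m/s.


v = fd * c / (2 * f0 * cos(theta))
v = 4723 * 1540 / (2 * 4.8000e+06 * cos(60))
v = 1.515 m/s


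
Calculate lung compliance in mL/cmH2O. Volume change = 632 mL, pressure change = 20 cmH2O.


C = dV / dP
C = 632 / 20
C = 31.6 mL/cmH2O


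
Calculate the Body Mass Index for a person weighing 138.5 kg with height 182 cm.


BMI = weight / height^2
height = 182 cm = 1.82 m
BMI = 138.5 / 1.82^2
BMI = 41.81 kg/m^2


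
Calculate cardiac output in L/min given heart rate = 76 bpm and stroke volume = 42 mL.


CO = HR * SV
CO = 76 * 42 / 1000
CO = 3.192 L/min


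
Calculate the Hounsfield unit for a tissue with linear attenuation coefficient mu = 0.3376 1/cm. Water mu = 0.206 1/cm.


HU = ((mu_tissue - mu_water) / mu_water) * 1000
HU = ((0.3376 - 0.206) / 0.206) * 1000
HU = 638.8


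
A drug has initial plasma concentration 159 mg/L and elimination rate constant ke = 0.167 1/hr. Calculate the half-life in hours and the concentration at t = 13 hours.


t_half = ln(2) / ke = 0.693147 / 0.167 = 4.151 hr
C(t) = C0 * exp(-ke*t) = 159 * exp(-0.167*13)
C(13) = 18.14 mg/L


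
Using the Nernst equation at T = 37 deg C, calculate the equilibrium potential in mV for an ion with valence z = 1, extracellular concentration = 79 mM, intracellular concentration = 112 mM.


E = (RT/(zF)) * ln(C_out/C_in)
T = 37 + 273.15 = 310.15 K
E = (8.314 * 310.15 / (1 * 96485)) * ln(79/112)
E = -9.328 mV


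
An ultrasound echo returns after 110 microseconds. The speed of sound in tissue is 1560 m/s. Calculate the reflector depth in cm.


depth = c * t / 2
t = 110 us = 1.1000e-04 s
depth = 1560 * 1.1000e-04 / 2
depth = 0.0858 m = 8.58 cm


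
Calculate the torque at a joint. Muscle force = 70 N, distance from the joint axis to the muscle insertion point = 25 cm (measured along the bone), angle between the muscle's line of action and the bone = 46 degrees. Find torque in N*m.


Torque = F * d * sin(theta)   (moment arm = d*sin(theta))
d = 25 cm = 0.25 m
Torque = 70 * 0.25 * sin(46)
Torque = 12.59 N*m


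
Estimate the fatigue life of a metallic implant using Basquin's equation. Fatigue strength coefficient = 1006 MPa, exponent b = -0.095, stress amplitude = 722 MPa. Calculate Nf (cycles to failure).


sigma_a = sigma_f' * (2Nf)^b
2Nf = (sigma_a/sigma_f')^(1/b)
2Nf = (722/1006)^(1/-0.095)
2Nf = 32.841977
Nf = 16.42


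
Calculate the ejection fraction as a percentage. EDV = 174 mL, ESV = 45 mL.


SV = EDV - ESV = 174 - 45 = 129 mL
EF = SV/EDV * 100 = 129/174 * 100
EF = 74.14%


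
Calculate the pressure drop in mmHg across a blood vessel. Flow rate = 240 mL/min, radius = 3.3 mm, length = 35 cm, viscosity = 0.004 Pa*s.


dP = 8*mu*L*Q / (pi*r^4)
Q = 240 mL/min = 4e-06 m^3/s
dP = 120.246 Pa = 120.246 / 133.322 mmHg = 0.9019 mmHg


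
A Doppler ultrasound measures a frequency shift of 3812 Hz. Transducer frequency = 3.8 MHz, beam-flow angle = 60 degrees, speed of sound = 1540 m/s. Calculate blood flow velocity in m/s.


v = fd * c / (2 * f0 * cos(theta))
v = 3812 * 1540 / (2 * 3.8000e+06 * cos(60))
v = 1.545 m/s


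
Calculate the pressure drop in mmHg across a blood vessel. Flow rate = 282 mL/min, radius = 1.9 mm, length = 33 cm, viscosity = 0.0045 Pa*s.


dP = 8*mu*L*Q / (pi*r^4)
Q = 282 mL/min = 4.7e-06 m^3/s
dP = 1363.8 Pa = 1363.8 / 133.322 mmHg = 10.23 mmHg


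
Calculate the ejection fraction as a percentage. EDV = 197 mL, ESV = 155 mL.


SV = EDV - ESV = 197 - 155 = 42 mL
EF = SV/EDV * 100 = 42/197 * 100
EF = 21.32%


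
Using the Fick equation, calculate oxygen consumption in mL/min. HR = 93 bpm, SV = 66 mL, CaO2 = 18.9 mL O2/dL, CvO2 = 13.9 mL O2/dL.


CO = HR*SV = 93*66/1000 = 6.138 L/min
a-v O2 diff = 18.9 - 13.9 = 5 mL/dL
VO2 = CO * (CaO2-CvO2) * 10 dL/L
VO2 = 6.138 * 5 * 10
VO2 = 306.9 mL/min


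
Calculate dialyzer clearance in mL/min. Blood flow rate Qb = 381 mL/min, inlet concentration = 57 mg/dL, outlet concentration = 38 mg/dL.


K = Qb * (Cb_in - Cb_out) / Cb_in
K = 381 * (57 - 38) / 57
K = 127 mL/min


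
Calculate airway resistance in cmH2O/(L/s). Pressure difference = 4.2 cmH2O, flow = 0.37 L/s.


R = dP / flow
R = 4.2 / 0.37
R = 11.35 cmH2O/(L/s)


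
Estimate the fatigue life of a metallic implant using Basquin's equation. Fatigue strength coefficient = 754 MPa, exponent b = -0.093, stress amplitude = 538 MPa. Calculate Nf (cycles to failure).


sigma_a = sigma_f' * (2Nf)^b
2Nf = (sigma_a/sigma_f')^(1/b)
2Nf = (538/754)^(1/-0.093)
2Nf = 37.690037
Nf = 18.85


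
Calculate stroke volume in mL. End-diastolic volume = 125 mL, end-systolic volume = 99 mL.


SV = EDV - ESV
SV = 125 - 99
SV = 26 mL


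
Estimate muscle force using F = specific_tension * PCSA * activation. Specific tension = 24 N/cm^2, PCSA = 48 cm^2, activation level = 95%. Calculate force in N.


F = sigma * PCSA * activation
F = 24 * 48 * 0.95
F = 1094 N


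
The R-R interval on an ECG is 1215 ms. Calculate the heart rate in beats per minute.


HR = 60 / RR_interval(s)
RR = 1215 ms = 1.215 s
HR = 60 / 1.215 = 49.38 bpm


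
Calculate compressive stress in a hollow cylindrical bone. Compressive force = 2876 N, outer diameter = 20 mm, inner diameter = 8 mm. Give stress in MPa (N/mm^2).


A = pi*(r_o^2 - r_i^2)
r_o = 10 mm, r_i = 4 mm
A = 263.894 mm^2
sigma = F/A = 2876 / 263.894
sigma = 10.9 MPa


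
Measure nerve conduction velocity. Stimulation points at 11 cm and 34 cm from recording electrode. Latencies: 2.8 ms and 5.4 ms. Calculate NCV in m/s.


Distance = (34 - 11) / 100 = 0.23 m
dt = (5.4 - 2.8) / 1000 = 0.0026 s
NCV = dist / dt = 88.46 m/s


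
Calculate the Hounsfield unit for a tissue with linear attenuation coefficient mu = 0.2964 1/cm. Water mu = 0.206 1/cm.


HU = ((mu_tissue - mu_water) / mu_water) * 1000
HU = ((0.2964 - 0.206) / 0.206) * 1000
HU = 438.8


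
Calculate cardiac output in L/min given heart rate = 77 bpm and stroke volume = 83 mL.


CO = HR * SV
CO = 77 * 83 / 1000
CO = 6.391 L/min


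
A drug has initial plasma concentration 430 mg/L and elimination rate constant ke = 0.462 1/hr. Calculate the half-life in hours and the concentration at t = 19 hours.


t_half = ln(2) / ke = 0.693147 / 0.462 = 1.5 hr
C(t) = C0 * exp(-ke*t) = 430 * exp(-0.462*19)
C(19) = 0.06626 mg/L


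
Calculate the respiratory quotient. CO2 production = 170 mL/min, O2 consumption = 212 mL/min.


RQ = VCO2 / VO2
RQ = 170 / 212
RQ = 0.8019


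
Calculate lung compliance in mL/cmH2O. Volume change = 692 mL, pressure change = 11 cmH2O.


C = dV / dP
C = 692 / 11
C = 62.91 mL/cmH2O


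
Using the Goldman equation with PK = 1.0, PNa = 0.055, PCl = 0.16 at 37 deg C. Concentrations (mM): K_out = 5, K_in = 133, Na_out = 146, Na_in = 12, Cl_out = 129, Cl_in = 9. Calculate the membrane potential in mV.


Vm = (RT/F)*ln((PK*Ko + PNa*Nao + PCl*Cli)/(PK*Ki + PNa*Nai + PCl*Clo))
Numer = 14.47, Denom = 154.3
Vm = -63.25 mV


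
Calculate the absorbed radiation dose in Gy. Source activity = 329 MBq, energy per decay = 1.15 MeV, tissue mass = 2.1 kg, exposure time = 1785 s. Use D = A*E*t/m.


A = 329 MBq = 3.2900e+08 Bq
E = 1.15 MeV = 1.8423e-13 J
D = A*E*t/m = 3.2900e+08*1.8423e-13*1785/2.1
D = 0.05152 Gy


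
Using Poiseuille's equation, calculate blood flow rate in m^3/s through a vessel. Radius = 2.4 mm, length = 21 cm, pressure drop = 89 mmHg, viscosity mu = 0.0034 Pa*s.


Q = pi*r^4*dP / (8*mu*L)
r = 0.0024 m, L = 0.21 m
dP = 89 mmHg = 11865.658 Pa
Q = 2.1652e-04 m^3/s


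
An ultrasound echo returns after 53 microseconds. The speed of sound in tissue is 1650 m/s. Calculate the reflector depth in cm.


depth = c * t / 2
t = 53 us = 5.3000e-05 s
depth = 1650 * 5.3000e-05 / 2
depth = 0.043725 m = 4.3725 cm


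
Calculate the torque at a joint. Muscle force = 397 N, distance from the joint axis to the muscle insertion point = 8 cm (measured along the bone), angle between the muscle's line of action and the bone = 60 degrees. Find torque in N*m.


Torque = F * d * sin(theta)   (moment arm = d*sin(theta))
d = 8 cm = 0.08 m
Torque = 397 * 0.08 * sin(60)
Torque = 27.5 N*m


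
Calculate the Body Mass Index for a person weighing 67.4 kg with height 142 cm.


BMI = weight / height^2
height = 142 cm = 1.42 m
BMI = 67.4 / 1.42^2
BMI = 33.43 kg/m^2


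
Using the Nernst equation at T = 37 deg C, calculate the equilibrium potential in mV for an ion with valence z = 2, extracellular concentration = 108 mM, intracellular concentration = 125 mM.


E = (RT/(zF)) * ln(C_out/C_in)
T = 37 + 273.15 = 310.15 K
E = (8.314 * 310.15 / (2 * 96485)) * ln(108/125)
E = -1.953 mV


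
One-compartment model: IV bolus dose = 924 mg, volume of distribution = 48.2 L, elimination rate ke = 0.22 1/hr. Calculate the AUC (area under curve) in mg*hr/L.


C0 = Dose/Vd = 924/48.2 = 19.1701 mg/L
AUC = C0/ke = 19.1701/0.22
AUC = 87.14 mg*hr/L


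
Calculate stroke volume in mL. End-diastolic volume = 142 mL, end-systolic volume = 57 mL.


SV = EDV - ESV
SV = 142 - 57
SV = 85 mL


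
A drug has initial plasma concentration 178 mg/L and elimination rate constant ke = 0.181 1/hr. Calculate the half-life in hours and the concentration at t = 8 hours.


t_half = ln(2) / ke = 0.693147 / 0.181 = 3.83 hr
C(t) = C0 * exp(-ke*t) = 178 * exp(-0.181*8)
C(8) = 41.84 mg/L


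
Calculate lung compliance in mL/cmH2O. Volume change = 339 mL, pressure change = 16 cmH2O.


C = dV / dP
C = 339 / 16
C = 21.19 mL/cmH2O


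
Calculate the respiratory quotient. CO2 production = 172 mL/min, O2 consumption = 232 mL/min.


RQ = VCO2 / VO2
RQ = 172 / 232
RQ = 0.7414


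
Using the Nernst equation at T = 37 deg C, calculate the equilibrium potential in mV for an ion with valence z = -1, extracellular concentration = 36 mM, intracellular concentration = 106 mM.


E = (RT/(zF)) * ln(C_out/C_in)
T = 37 + 273.15 = 310.15 K
E = (8.314 * 310.15 / (-1 * 96485)) * ln(36/106)
E = 28.86 mV


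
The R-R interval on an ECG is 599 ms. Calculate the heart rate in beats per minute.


HR = 60 / RR_interval(s)
RR = 599 ms = 0.599 s
HR = 60 / 0.599 = 100.2 bpm


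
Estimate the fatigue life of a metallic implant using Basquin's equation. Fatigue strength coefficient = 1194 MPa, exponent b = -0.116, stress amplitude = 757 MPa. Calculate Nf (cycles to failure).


sigma_a = sigma_f' * (2Nf)^b
2Nf = (sigma_a/sigma_f')^(1/b)
2Nf = (757/1194)^(1/-0.116)
2Nf = 50.828501
Nf = 25.41


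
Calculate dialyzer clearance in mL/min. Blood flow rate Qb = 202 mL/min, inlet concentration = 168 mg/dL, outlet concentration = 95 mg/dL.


K = Qb * (Cb_in - Cb_out) / Cb_in
K = 202 * (168 - 95) / 168
K = 87.77 mL/min


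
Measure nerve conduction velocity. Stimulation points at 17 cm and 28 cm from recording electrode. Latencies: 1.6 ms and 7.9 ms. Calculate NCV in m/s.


Distance = (28 - 17) / 100 = 0.11 m
dt = (7.9 - 1.6) / 1000 = 0.0063 s
NCV = dist / dt = 17.46 m/s


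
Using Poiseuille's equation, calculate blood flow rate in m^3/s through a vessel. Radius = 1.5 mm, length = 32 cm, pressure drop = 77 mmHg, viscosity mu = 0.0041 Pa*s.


Q = pi*r^4*dP / (8*mu*L)
r = 0.0015 m, L = 0.32 m
dP = 77 mmHg = 10265.794 Pa
Q = 1.5555e-05 m^3/s


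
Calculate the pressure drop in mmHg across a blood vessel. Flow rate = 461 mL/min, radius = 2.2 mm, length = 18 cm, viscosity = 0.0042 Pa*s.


dP = 8*mu*L*Q / (pi*r^4)
Q = 461 mL/min = 7.68333e-06 m^3/s
dP = 631.423 Pa = 631.423 / 133.322 mmHg = 4.736 mmHg


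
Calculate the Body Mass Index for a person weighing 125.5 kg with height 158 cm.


BMI = weight / height^2
height = 158 cm = 1.58 m
BMI = 125.5 / 1.58^2
BMI = 50.27 kg/m^2


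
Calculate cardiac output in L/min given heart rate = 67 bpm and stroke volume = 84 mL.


CO = HR * SV
CO = 67 * 84 / 1000
CO = 5.628 L/min


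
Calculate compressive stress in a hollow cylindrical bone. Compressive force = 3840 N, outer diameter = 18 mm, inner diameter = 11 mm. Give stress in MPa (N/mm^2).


A = pi*(r_o^2 - r_i^2)
r_o = 9 mm, r_i = 5.5 mm
A = 159.436 mm^2
sigma = F/A = 3840 / 159.436
sigma = 24.08 MPa


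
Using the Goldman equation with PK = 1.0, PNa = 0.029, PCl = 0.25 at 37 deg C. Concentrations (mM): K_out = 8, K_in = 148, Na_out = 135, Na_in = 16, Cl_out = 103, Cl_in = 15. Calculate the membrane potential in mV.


Vm = (RT/F)*ln((PK*Ko + PNa*Nao + PCl*Cli)/(PK*Ki + PNa*Nai + PCl*Clo))
Numer = 15.665, Denom = 174.214
Vm = -64.38 mV


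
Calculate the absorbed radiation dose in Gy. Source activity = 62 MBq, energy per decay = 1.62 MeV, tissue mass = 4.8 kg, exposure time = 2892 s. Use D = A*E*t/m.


A = 62 MBq = 6.2000e+07 Bq
E = 1.62 MeV = 2.59524e-13 J
D = A*E*t/m = 6.2000e+07*2.59524e-13*2892/4.8
D = 0.009695 Gy


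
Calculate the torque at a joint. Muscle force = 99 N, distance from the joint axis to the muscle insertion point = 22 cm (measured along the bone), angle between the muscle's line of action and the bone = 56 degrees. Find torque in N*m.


Torque = F * d * sin(theta)   (moment arm = d*sin(theta))
d = 22 cm = 0.22 m
Torque = 99 * 0.22 * sin(56)
Torque = 18.06 N*m


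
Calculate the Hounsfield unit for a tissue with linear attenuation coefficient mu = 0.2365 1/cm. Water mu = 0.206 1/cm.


HU = ((mu_tissue - mu_water) / mu_water) * 1000
HU = ((0.2365 - 0.206) / 0.206) * 1000
HU = 148.1


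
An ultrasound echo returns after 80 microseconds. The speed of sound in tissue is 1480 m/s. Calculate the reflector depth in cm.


depth = c * t / 2
t = 80 us = 8.0000e-05 s
depth = 1480 * 8.0000e-05 / 2
depth = 0.0592 m = 5.92 cm


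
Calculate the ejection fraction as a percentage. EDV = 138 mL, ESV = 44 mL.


SV = EDV - ESV = 138 - 44 = 94 mL
EF = SV/EDV * 100 = 94/138 * 100
EF = 68.12%


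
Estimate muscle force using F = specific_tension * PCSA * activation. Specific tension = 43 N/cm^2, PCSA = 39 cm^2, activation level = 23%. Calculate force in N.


F = sigma * PCSA * activation
F = 43 * 39 * 0.23
F = 385.7 N


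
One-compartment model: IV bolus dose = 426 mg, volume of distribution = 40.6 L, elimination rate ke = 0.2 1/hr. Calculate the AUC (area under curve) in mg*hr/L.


C0 = Dose/Vd = 426/40.6 = 10.4926 mg/L
AUC = C0/ke = 10.4926/0.2
AUC = 52.46 mg*hr/L


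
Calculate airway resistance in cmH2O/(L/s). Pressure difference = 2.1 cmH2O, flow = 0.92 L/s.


R = dP / flow
R = 2.1 / 0.92
R = 2.283 cmH2O/(L/s)


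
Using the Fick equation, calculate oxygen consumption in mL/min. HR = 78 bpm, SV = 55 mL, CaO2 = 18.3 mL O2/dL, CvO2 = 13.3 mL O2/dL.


CO = HR*SV = 78*55/1000 = 4.29 L/min
a-v O2 diff = 18.3 - 13.3 = 5 mL/dL
VO2 = CO * (CaO2-CvO2) * 10 dL/L
VO2 = 4.29 * 5 * 10
VO2 = 214.5 mL/min


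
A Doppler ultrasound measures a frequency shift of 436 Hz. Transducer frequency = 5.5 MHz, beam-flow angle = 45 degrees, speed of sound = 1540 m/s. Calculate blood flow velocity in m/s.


v = fd * c / (2 * f0 * cos(theta))
v = 436 * 1540 / (2 * 5.5000e+06 * cos(45))
v = 0.08632 m/s


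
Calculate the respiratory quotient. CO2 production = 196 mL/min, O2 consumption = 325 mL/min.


RQ = VCO2 / VO2
RQ = 196 / 325
RQ = 0.6031


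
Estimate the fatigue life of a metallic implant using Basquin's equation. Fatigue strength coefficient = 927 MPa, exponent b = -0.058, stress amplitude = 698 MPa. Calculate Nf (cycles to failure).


sigma_a = sigma_f' * (2Nf)^b
2Nf = (sigma_a/sigma_f')^(1/b)
2Nf = (698/927)^(1/-0.058)
2Nf = 133.21622
Nf = 66.61


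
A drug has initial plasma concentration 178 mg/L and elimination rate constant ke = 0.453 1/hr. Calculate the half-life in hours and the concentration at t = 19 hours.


t_half = ln(2) / ke = 0.693147 / 0.453 = 1.53 hr
C(t) = C0 * exp(-ke*t) = 178 * exp(-0.453*19)
C(19) = 0.03254 mg/L


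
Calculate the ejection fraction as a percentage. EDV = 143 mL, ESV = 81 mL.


SV = EDV - ESV = 143 - 81 = 62 mL
EF = SV/EDV * 100 = 62/143 * 100
EF = 43.36%


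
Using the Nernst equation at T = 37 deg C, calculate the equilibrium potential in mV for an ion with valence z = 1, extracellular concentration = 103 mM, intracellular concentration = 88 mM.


E = (RT/(zF)) * ln(C_out/C_in)
T = 37 + 273.15 = 310.15 K
E = (8.314 * 310.15 / (1 * 96485)) * ln(103/88)
E = 4.206 mV


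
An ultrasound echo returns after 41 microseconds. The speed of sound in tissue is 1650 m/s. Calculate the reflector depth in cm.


depth = c * t / 2
t = 41 us = 4.1000e-05 s
depth = 1650 * 4.1000e-05 / 2
depth = 0.033825 m = 3.3825 cm


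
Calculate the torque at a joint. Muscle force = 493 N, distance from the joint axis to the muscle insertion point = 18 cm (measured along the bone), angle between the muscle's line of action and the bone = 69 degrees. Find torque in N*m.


Torque = F * d * sin(theta)   (moment arm = d*sin(theta))
d = 18 cm = 0.18 m
Torque = 493 * 0.18 * sin(69)
Torque = 82.85 N*m


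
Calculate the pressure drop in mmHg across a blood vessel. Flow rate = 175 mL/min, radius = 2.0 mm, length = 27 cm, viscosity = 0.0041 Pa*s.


dP = 8*mu*L*Q / (pi*r^4)
Q = 175 mL/min = 2.91667e-06 m^3/s
dP = 513.872 Pa = 513.872 / 133.322 mmHg = 3.854 mmHg


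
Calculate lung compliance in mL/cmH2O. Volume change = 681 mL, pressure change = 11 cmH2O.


C = dV / dP
C = 681 / 11
C = 61.91 mL/cmH2O


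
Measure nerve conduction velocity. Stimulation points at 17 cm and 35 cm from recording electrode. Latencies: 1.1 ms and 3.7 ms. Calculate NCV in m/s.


Distance = (35 - 17) / 100 = 0.18 m
dt = (3.7 - 1.1) / 1000 = 0.0026 s
NCV = dist / dt = 69.23 m/s


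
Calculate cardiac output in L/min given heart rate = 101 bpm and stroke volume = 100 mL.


CO = HR * SV
CO = 101 * 100 / 1000
CO = 10.1 L/min


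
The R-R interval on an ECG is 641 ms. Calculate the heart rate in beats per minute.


HR = 60 / RR_interval(s)
RR = 641 ms = 0.641 s
HR = 60 / 0.641 = 93.6 bpm


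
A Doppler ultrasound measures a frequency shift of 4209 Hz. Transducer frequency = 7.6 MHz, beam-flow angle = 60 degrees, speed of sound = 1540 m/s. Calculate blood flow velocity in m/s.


v = fd * c / (2 * f0 * cos(theta))
v = 4209 * 1540 / (2 * 7.6000e+06 * cos(60))
v = 0.8529 m/s


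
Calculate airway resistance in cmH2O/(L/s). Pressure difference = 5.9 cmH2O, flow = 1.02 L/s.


R = dP / flow
R = 5.9 / 1.02
R = 5.784 cmH2O/(L/s)


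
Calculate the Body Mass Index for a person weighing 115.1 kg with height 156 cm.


BMI = weight / height^2
height = 156 cm = 1.56 m
BMI = 115.1 / 1.56^2
BMI = 47.3 kg/m^2


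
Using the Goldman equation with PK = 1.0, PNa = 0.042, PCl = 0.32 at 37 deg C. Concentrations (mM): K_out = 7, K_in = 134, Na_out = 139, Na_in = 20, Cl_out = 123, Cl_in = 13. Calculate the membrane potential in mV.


Vm = (RT/F)*ln((PK*Ko + PNa*Nao + PCl*Cli)/(PK*Ki + PNa*Nai + PCl*Clo))
Numer = 16.998, Denom = 174.2
Vm = -62.19 mV


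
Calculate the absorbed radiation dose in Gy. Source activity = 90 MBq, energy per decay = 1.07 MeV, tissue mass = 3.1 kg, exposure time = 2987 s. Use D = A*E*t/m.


A = 90 MBq = 9.0000e+07 Bq
E = 1.07 MeV = 1.71414e-13 J
D = A*E*t/m = 9.0000e+07*1.71414e-13*2987/3.1
D = 0.01486 Gy


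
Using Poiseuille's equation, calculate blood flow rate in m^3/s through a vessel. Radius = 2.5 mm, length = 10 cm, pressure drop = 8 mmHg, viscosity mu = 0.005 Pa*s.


Q = pi*r^4*dP / (8*mu*L)
r = 0.0025 m, L = 0.1 m
dP = 8 mmHg = 1066.576 Pa
Q = 3.2722e-05 m^3/s


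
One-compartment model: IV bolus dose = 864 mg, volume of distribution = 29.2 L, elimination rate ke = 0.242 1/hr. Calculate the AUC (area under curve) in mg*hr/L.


C0 = Dose/Vd = 864/29.2 = 29.589 mg/L
AUC = C0/ke = 29.589/0.242
AUC = 122.3 mg*hr/L


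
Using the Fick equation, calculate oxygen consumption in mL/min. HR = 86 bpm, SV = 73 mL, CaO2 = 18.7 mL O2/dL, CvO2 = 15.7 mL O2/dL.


CO = HR*SV = 86*73/1000 = 6.278 L/min
a-v O2 diff = 18.7 - 15.7 = 3 mL/dL
VO2 = CO * (CaO2-CvO2) * 10 dL/L
VO2 = 6.278 * 3 * 10
VO2 = 188.3 mL/min


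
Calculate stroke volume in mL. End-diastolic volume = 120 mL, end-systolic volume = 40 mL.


SV = EDV - ESV
SV = 120 - 40
SV = 80 mL


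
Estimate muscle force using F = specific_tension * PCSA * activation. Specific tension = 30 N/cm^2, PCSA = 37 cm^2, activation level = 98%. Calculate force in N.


F = sigma * PCSA * activation
F = 30 * 37 * 0.98
F = 1088 N


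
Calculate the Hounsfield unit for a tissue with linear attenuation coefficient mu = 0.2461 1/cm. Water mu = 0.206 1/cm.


HU = ((mu_tissue - mu_water) / mu_water) * 1000
HU = ((0.2461 - 0.206) / 0.206) * 1000
HU = 194.7


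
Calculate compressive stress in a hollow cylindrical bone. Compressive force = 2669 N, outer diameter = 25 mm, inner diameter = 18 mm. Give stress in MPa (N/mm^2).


A = pi*(r_o^2 - r_i^2)
r_o = 12.5 mm, r_i = 9 mm
A = 236.405 mm^2
sigma = F/A = 2669 / 236.405
sigma = 11.29 MPa


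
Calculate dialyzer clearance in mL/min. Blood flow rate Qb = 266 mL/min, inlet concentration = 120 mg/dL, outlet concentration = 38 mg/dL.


K = Qb * (Cb_in - Cb_out) / Cb_in
K = 266 * (120 - 38) / 120
K = 181.8 mL/min


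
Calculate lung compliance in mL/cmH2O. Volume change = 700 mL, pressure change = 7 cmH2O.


C = dV / dP
C = 700 / 7
C = 100 mL/cmH2O


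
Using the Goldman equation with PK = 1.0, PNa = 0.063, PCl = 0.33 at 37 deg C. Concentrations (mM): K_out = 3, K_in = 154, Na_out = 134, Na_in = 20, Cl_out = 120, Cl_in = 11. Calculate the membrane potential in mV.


Vm = (RT/F)*ln((PK*Ko + PNa*Nao + PCl*Cli)/(PK*Ki + PNa*Nai + PCl*Clo))
Numer = 15.072, Denom = 194.86
Vm = -68.4 mV
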